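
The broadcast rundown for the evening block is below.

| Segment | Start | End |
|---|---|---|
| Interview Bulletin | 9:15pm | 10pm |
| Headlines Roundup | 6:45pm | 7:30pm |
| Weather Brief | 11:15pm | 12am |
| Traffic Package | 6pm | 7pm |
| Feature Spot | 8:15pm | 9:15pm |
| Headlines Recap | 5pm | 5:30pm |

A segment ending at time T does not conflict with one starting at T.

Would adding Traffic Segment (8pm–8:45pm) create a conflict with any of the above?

Yes — it overlaps Feature Spot

Headlines Recap: ends 5:30pm at or before Traffic Segment starts 8pm → clear.
Traffic Package: ends 7pm at or before Traffic Segment starts 8pm → clear.
Headlines Roundup: ends 7:30pm at or before Traffic Segment starts 8pm → clear.
Feature Spot: starts 8:15pm before Traffic Segment ends 8:45pm, and ends 9:15pm after Traffic Segment starts 8pm → overlap.
Interview Bulletin: starts 9:15pm at or after Traffic Segment ends 8:45pm → clear.
Weather Brief: starts 11:15pm at or after Traffic Segment ends 8:45pm → clear.
Traffic Segment overlaps Feature Spot.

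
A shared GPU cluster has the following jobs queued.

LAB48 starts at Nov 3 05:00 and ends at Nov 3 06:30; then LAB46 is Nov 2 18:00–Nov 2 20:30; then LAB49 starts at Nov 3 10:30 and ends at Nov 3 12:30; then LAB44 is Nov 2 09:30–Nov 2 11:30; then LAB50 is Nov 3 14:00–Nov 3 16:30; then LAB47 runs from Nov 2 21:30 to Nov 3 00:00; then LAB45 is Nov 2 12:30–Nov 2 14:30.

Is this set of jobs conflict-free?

Sorted by start: LAB44, LAB45, LAB46, LAB47, LAB48, LAB49, LAB50.
LAB45 starts after LAB44 ends; LAB44 is clear from here.
LAB46 starts after LAB45 ends; LAB45 is clear from here.
LAB47 starts after LAB46 ends; LAB46 is clear from here.
LAB48 starts after LAB47 ends; LAB47 is clear from here.
LAB49 starts after LAB48 ends; LAB48 is clear from here.
LAB50 starts after LAB49 ends.
Every pair is clear; the schedule has no overlaps.

Yes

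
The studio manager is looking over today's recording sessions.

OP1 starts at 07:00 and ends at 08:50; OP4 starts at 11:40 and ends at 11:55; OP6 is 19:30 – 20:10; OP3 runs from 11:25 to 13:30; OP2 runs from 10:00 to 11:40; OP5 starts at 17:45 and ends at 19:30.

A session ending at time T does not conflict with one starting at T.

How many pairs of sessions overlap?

Two intervals overlap when each starts before the other ends.
Sorted by start: OP1, OP2, OP3, OP4, OP5, OP6.
OP2 starts after OP1 ends; OP1 is clear from here.
OP3 starts before OP2 ends → OP2 and OP3 overlap.
OP4 starts exactly when OP2 ends (back-to-back, no overlap); OP2 is clear from here.
OP4 starts before OP3 ends → OP3 and OP4 overlap.
OP5 starts after OP3 ends; OP3 is clear from here.
OP5 starts after OP4 ends; OP4 is clear from here.
OP6 starts exactly when OP5 ends (back-to-back, no overlap).
Overlapping pairs: OP2 & OP3, OP3 & OP4 — 2 in total.

2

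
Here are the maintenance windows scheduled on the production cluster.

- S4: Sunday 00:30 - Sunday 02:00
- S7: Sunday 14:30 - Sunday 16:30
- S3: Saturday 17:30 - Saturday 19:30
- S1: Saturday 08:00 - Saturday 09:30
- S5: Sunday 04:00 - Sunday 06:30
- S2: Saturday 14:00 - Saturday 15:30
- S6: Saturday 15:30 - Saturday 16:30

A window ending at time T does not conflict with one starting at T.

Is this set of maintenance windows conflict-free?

Two intervals overlap when each starts before the other ends.
Sorted by start: S1, S2, S6, S3, S4, S5, S7.
S2 starts after S1 ends, so nothing later overlaps S1 either.
S6 starts exactly when S2 ends (back-to-back, no overlap), so nothing later overlaps S2 either.
S3 starts after S6 ends, so nothing later overlaps S6 either.
S4 starts after S3 ends, so nothing later overlaps S3 either.
S5 starts after S4 ends, so nothing later overlaps S4 either.
S7 starts after S5 ends.
Every pair is clear; the schedule has no overlaps.

Yes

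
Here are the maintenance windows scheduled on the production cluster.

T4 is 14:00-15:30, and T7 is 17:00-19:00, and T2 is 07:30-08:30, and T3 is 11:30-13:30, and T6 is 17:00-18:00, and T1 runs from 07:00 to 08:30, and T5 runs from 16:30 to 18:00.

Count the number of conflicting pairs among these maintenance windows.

4

Sorted by start: T1, T2, T3, T4, T5, T6, T7.
T2 starts before T1 ends → T1 and T2 overlap.
T3 starts after T1 ends; T1 is clear from here.
T3 starts after T2 ends; T2 is clear from here.
T4 starts after T3 ends; T3 is clear from here.
T5 starts after T4 ends; T4 is clear from here.
T6 starts before T5 ends → T5 and T6 overlap.
T7 starts before T5 ends → T5 and T7 overlap.
T7 starts before T6 ends → T6 and T7 overlap.
Overlapping pairs: T1 & T2, T5 & T6, T5 & T7, T6 & T7 — 4 in total.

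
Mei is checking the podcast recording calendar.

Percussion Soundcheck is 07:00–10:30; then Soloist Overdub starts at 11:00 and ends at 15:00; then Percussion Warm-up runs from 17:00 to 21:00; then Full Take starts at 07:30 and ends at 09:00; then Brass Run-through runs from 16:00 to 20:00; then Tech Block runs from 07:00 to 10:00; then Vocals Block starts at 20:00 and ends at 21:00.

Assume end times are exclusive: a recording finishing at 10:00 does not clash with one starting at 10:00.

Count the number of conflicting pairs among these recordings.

Two intervals overlap when each starts before the other ends.
Sorted by start: Percussion Soundcheck, Tech Block, Full Take, Soloist Overdub, Brass Run-through, Percussion Warm-up, Vocals Block.
Tech Block starts before Percussion Soundcheck ends → Percussion Soundcheck and Tech Block overlap.
Full Take starts before Percussion Soundcheck ends → Percussion Soundcheck and Full Take overlap.
Soloist Overdub starts after Percussion Soundcheck ends — done with Percussion Soundcheck.
Full Take starts before Tech Block ends → Tech Block and Full Take overlap.
Soloist Overdub starts after Tech Block ends — done with Tech Block.
Soloist Overdub starts after Full Take ends — done with Full Take.
Brass Run-through starts after Soloist Overdub ends — done with Soloist Overdub.
Percussion Warm-up starts before Brass Run-through ends → Brass Run-through and Percussion Warm-up overlap.
Vocals Block starts exactly when Brass Run-through ends (back-to-back, no overlap).
Vocals Block starts before Percussion Warm-up ends → Percussion Warm-up and Vocals Block overlap.
Overlapping pairs: Brass Run-through & Percussion Warm-up, Full Take & Percussion Soundcheck, Full Take & Tech Block, Percussion Soundcheck & Tech Block, Percussion Warm-up & Vocals Block — 5 in total.

5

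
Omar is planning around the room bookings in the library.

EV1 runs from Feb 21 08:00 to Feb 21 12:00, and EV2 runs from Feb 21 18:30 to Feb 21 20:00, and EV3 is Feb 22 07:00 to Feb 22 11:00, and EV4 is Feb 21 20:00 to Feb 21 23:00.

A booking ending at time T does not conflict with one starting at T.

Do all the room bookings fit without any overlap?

Two intervals overlap when each starts before the other ends.
Sorted by start: EV1, EV2, EV4, EV3.
EV2 starts after EV1 ends — done with EV1.
EV4 starts exactly when EV2 ends (back-to-back, no overlap) — done with EV2.
EV3 starts after EV4 ends.
Every pair is clear; the schedule has no overlaps.

Yes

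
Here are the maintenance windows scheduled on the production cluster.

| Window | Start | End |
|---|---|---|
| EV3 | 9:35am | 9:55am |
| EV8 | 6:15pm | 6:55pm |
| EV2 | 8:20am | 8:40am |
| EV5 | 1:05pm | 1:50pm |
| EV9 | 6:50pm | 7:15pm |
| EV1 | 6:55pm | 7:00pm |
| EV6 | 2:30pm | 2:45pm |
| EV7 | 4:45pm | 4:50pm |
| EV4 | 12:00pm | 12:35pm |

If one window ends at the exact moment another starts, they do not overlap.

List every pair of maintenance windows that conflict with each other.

Sorted by start: EV2, EV3, EV4, EV5, EV6, EV7, EV8, EV9, EV1.
EV3 starts after EV2 ends — done with EV2.
EV4 starts after EV3 ends — done with EV3.
EV5 starts after EV4 ends — done with EV4.
EV6 starts after EV5 ends — done with EV5.
EV7 starts after EV6 ends — done with EV6.
EV8 starts after EV7 ends — done with EV7.
EV9 starts before EV8 ends → EV8 and EV9 overlap.
EV1 starts exactly when EV8 ends (back-to-back, no overlap).
EV1 starts before EV9 ends → EV9 and EV1 overlap.

EV1 & EV9, EV8 & EV9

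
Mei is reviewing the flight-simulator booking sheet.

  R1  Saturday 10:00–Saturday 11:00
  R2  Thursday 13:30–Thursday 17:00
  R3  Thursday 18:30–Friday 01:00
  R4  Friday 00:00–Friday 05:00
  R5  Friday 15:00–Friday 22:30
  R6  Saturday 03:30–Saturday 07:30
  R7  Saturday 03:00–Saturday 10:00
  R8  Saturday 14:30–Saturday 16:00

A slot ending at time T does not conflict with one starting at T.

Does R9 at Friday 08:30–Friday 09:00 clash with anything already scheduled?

R2: ends Thursday 17:00 at or before R9 starts Friday 08:30 → clear.
R3: ends Friday 01:00 at or before R9 starts Friday 08:30 → clear.
R4: ends Friday 05:00 at or before R9 starts Friday 08:30 → clear.
R5: starts Friday 15:00 at or after R9 ends Friday 09:00 → clear.
R7: starts Saturday 03:00 at or after R9 ends Friday 09:00 → clear.
R6: starts Saturday 03:30 at or after R9 ends Friday 09:00 → clear.
R1: starts Saturday 10:00 at or after R9 ends Friday 09:00 → clear.
R8: starts Saturday 14:30 at or after R9 ends Friday 09:00 → clear.

No — it doesn't clash with anything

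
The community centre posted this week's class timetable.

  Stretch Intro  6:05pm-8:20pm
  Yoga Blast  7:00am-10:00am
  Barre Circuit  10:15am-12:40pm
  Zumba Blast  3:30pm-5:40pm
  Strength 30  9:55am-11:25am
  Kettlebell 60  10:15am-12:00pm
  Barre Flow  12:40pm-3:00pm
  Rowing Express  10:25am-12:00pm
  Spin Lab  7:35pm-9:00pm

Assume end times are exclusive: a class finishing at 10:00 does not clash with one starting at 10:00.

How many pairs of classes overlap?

Sorted by start: Yoga Blast, Strength 30, Barre Circuit, Kettlebell 60, Rowing Express, Barre Flow, Zumba Blast, Stretch Intro, Spin Lab.
Strength 30 starts before Yoga Blast ends → Yoga Blast and Strength 30 overlap.
Barre Circuit starts after Yoga Blast ends, so nothing later overlaps Yoga Blast either.
Barre Circuit starts before Strength 30 ends → Strength 30 and Barre Circuit overlap.
Kettlebell 60 starts before Strength 30 ends → Strength 30 and Kettlebell 60 overlap.
Rowing Express starts before Strength 30 ends → Strength 30 and Rowing Express overlap.
Barre Flow starts after Strength 30 ends, so nothing later overlaps Strength 30 either.
Kettlebell 60 starts before Barre Circuit ends → Barre Circuit and Kettlebell 60 overlap.
Rowing Express starts before Barre Circuit ends → Barre Circuit and Rowing Express overlap.
Barre Flow starts exactly when Barre Circuit ends (back-to-back, no overlap), so nothing later overlaps Barre Circuit either.
Rowing Express starts before Kettlebell 60 ends → Kettlebell 60 and Rowing Express overlap.
Barre Flow starts after Kettlebell 60 ends, so nothing later overlaps Kettlebell 60 either.
Barre Flow starts after Rowing Express ends, so nothing later overlaps Rowing Express either.
Zumba Blast starts after Barre Flow ends, so nothing later overlaps Barre Flow either.
Stretch Intro starts after Zumba Blast ends, so nothing later overlaps Zumba Blast either.
Spin Lab starts before Stretch Intro ends → Stretch Intro and Spin Lab overlap.
Overlapping pairs: Barre Circuit & Kettlebell 60, Barre Circuit & Rowing Express, Barre Circuit & Strength 30, Kettlebell 60 & Rowing Express, Kettlebell 60 & Strength 30, Rowing Express & Strength 30, Spin Lab & Stretch Intro, Strength 30 & Yoga Blast — 8 in total.

8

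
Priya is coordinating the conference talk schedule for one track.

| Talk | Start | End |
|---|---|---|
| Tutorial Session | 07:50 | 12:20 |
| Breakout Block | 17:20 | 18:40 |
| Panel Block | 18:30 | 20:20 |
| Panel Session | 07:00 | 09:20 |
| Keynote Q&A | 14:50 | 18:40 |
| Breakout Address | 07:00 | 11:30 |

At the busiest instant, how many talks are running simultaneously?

Walk through starts and ends in time order (an end at T is processed before a start at T):
07:00 start Breakout Address → 1
07:00 start Panel Session → 2
07:50 start Tutorial Session → 3
09:20 end Panel Session → 2
11:30 end Breakout Address → 1
12:20 end Tutorial Session → 0
14:50 start Keynote Q&A → 1
17:20 start Breakout Block → 2
18:30 start Panel Block → 3
18:40 end Breakout Block → 2
18:40 end Keynote Q&A → 1
20:20 end Panel Block → 0
Peak is 3, at 07:50 (Breakout Address, Panel Session, Tutorial Session).

3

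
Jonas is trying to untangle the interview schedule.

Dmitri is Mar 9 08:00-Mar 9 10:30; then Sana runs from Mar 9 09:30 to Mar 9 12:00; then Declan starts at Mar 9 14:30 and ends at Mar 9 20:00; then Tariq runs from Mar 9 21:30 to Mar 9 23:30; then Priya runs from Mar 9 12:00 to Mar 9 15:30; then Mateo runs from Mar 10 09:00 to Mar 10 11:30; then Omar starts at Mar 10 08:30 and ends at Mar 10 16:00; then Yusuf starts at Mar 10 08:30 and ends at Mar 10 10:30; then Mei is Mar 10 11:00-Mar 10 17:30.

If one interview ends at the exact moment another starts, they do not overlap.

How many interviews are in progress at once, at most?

3

Walk through starts and ends in time order (an end at T is processed before a start at T):
Mar 9 08:00 start Dmitri → 1
Mar 9 09:30 start Sana → 2
Mar 9 10:30 end Dmitri → 1
Mar 9 12:00 end Sana → 0
Mar 9 12:00 start Priya → 1
Mar 9 14:30 start Declan → 2
Mar 9 15:30 end Priya → 1
Mar 9 20:00 end Declan → 0
Mar 9 21:30 start Tariq → 1
Mar 9 23:30 end Tariq → 0
Mar 10 08:30 start Omar → 1
Mar 10 08:30 start Yusuf → 2
Mar 10 09:00 start Mateo → 3
Mar 10 10:30 end Yusuf → 2
Mar 10 11:00 start Mei → 3
Mar 10 11:30 end Mateo → 2
Mar 10 16:00 end Omar → 1
Mar 10 17:30 end Mei → 0
Peak is 3, at Mar 10 09:00 (Mateo, Omar, Yusuf).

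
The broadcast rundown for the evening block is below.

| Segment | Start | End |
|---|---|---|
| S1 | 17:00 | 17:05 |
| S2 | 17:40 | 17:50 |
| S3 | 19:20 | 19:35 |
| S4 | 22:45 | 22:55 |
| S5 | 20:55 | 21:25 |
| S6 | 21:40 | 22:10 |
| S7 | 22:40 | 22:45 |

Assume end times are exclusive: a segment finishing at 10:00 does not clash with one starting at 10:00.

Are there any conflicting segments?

No

Sorted by start: S1, S2, S3, S5, S6, S7, S4.
S2 starts after S1 ends — done with S1.
S3 starts after S2 ends — done with S2.
S5 starts after S3 ends — done with S3.
S6 starts after S5 ends — done with S5.
S7 starts after S6 ends — done with S6.
S4 starts exactly when S7 ends (back-to-back, no overlap).
Every pair is clear; the schedule has no overlaps.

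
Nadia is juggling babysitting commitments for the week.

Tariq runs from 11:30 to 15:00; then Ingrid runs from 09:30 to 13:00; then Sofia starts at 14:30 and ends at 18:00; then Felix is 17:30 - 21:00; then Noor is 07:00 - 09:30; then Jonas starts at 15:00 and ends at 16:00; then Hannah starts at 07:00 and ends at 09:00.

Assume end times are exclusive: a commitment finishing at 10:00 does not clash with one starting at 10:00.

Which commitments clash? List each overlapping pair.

Felix & Sofia, Hannah & Noor, Ingrid & Tariq, Jonas & Sofia, Sofia & Tariq

Sorted by start: Hannah, Noor, Ingrid, Tariq, Sofia, Jonas, Felix.
Noor starts before Hannah ends → Hannah and Noor overlap.
Ingrid starts after Hannah ends, so nothing later overlaps Hannah either.
Ingrid starts exactly when Noor ends (back-to-back, no overlap), so nothing later overlaps Noor either.
Tariq starts before Ingrid ends → Ingrid and Tariq overlap.
Sofia starts after Ingrid ends, so nothing later overlaps Ingrid either.
Sofia starts before Tariq ends → Tariq and Sofia overlap.
Jonas starts exactly when Tariq ends (back-to-back, no overlap), so nothing later overlaps Tariq either.
Jonas starts before Sofia ends → Sofia and Jonas overlap.
Felix starts before Sofia ends → Sofia and Felix overlap.
Felix starts after Jonas ends.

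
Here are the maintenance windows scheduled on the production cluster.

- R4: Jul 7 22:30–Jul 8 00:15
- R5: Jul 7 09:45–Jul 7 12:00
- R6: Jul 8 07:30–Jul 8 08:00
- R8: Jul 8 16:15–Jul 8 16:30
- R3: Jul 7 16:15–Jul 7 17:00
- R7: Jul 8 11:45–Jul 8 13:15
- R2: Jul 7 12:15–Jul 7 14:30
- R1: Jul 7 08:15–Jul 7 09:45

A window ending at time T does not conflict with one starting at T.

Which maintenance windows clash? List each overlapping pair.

none

Sorted by start: R1, R5, R2, R3, R4, R6, R7, R8.
R5 starts exactly when R1 ends (back-to-back, no overlap), so nothing later overlaps R1 either.
R2 starts after R5 ends, so nothing later overlaps R5 either.
R3 starts after R2 ends, so nothing later overlaps R2 either.
R4 starts after R3 ends, so nothing later overlaps R3 either.
R6 starts after R4 ends, so nothing later overlaps R4 either.
R7 starts after R6 ends, so nothing later overlaps R6 either.
R8 starts after R7 ends.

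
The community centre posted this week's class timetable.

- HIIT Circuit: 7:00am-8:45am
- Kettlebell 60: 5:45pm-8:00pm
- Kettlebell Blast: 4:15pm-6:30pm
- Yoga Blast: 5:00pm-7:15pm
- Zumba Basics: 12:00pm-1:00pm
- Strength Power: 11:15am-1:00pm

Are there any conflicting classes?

Sorted by start: HIIT Circuit, Strength Power, Zumba Basics, Kettlebell Blast, Yoga Blast, Kettlebell 60.
Strength Power starts after HIIT Circuit ends — done with HIIT Circuit.
Zumba Basics starts before Strength Power ends → Strength Power and Zumba Basics overlap.
That's a conflict, so the schedule is not conflict-free.

Yes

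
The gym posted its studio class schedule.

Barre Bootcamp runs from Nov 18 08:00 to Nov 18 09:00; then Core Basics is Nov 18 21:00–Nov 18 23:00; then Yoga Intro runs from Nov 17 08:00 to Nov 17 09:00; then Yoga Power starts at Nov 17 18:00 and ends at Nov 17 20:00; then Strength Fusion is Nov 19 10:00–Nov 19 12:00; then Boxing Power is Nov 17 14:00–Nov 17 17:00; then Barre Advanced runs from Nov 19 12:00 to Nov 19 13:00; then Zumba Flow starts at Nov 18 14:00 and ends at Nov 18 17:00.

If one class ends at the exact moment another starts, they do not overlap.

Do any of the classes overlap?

Check each pair: they overlap iff neither finishes before the other starts.
Sorted by start: Yoga Intro, Boxing Power, Yoga Power, Barre Bootcamp, Zumba Flow, Core Basics, Strength Fusion, Barre Advanced.
Boxing Power starts after Yoga Intro ends, so nothing later overlaps Yoga Intro either.
Yoga Power starts after Boxing Power ends, so nothing later overlaps Boxing Power either.
Barre Bootcamp starts after Yoga Power ends, so nothing later overlaps Yoga Power either.
Zumba Flow starts after Barre Bootcamp ends, so nothing later overlaps Barre Bootcamp either.
Core Basics starts after Zumba Flow ends, so nothing later overlaps Zumba Flow either.
Strength Fusion starts after Core Basics ends, so nothing later overlaps Core Basics either.
Barre Advanced starts exactly when Strength Fusion ends (back-to-back, no overlap).
Every pair is clear; the schedule has no overlaps.

No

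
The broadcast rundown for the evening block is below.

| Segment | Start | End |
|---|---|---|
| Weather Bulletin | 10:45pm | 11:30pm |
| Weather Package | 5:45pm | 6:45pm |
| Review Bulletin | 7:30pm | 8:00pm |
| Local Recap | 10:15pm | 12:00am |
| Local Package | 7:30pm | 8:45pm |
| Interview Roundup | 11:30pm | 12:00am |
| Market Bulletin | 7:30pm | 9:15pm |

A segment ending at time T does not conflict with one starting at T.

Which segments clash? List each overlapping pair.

Sorted by start: Weather Package, Local Package, Market Bulletin, Review Bulletin, Local Recap, Weather Bulletin, Interview Roundup.
Local Package starts after Weather Package ends, so nothing later overlaps Weather Package either.
Market Bulletin starts before Local Package ends → Local Package and Market Bulletin overlap.
Review Bulletin starts before Local Package ends → Local Package and Review Bulletin overlap.
Local Recap starts after Local Package ends, so nothing later overlaps Local Package either.
Review Bulletin starts before Market Bulletin ends → Market Bulletin and Review Bulletin overlap.
Local Recap starts after Market Bulletin ends, so nothing later overlaps Market Bulletin either.
Local Recap starts after Review Bulletin ends, so nothing later overlaps Review Bulletin either.
Weather Bulletin starts before Local Recap ends → Local Recap and Weather Bulletin overlap.
Interview Roundup starts before Local Recap ends → Local Recap and Interview Roundup overlap.
Interview Roundup starts exactly when Weather Bulletin ends (back-to-back, no overlap).

Interview Roundup & Local Recap, Local Package & Market Bulletin, Local Package & Review Bulletin, Local Recap & Weather Bulletin, Market Bulletin & Review Bulletin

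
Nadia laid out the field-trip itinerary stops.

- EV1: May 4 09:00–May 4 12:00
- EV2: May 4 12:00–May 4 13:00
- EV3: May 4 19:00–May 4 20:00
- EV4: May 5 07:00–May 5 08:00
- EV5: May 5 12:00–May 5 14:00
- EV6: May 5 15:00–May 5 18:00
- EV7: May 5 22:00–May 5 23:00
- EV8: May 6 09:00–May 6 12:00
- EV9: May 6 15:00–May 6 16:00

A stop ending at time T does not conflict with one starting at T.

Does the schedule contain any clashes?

No

Sorted by start: EV1, EV2, EV3, EV4, EV5, EV6, EV7, EV8, EV9.
EV2 starts exactly when EV1 ends (back-to-back, no overlap), so EV1 has no further overlaps.
EV3 starts after EV2 ends, so EV2 has no further overlaps.
EV4 starts after EV3 ends, so EV3 has no further overlaps.
EV5 starts after EV4 ends, so EV4 has no further overlaps.
EV6 starts after EV5 ends, so EV5 has no further overlaps.
EV7 starts after EV6 ends, so EV6 has no further overlaps.
EV8 starts after EV7 ends, so EV7 has no further overlaps.
EV9 starts after EV8 ends.
Every pair is clear; the schedule has no overlaps.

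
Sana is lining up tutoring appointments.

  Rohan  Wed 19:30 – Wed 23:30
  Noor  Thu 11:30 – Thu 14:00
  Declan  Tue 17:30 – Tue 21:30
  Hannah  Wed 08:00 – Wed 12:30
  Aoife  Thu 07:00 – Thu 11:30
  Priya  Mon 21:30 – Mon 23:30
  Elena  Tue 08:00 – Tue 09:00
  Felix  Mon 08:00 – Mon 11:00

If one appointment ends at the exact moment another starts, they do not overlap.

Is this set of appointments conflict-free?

Yes

Two intervals overlap when each starts before the other ends.
Sorted by start: Felix, Priya, Elena, Declan, Hannah, Rohan, Aoife, Noor.
Priya starts after Felix ends, so nothing later overlaps Felix either.
Elena starts after Priya ends, so nothing later overlaps Priya either.
Declan starts after Elena ends, so nothing later overlaps Elena either.
Hannah starts after Declan ends, so nothing later overlaps Declan either.
Rohan starts after Hannah ends, so nothing later overlaps Hannah either.
Aoife starts after Rohan ends, so nothing later overlaps Rohan either.
Noor starts exactly when Aoife ends (back-to-back, no overlap).
Every pair is clear; the schedule has no overlaps.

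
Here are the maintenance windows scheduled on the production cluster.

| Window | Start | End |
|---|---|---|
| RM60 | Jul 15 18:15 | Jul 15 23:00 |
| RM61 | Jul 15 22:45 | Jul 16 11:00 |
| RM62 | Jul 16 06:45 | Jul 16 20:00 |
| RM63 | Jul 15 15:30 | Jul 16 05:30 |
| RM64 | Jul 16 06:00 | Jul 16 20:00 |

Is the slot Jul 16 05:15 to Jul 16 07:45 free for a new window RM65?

RM63: starts Jul 15 15:30 before RM65 ends Jul 16 07:45, and ends Jul 16 05:30 after RM65 starts Jul 16 05:15 → overlap.
RM60: ends Jul 15 23:00 at or before RM65 starts Jul 16 05:15 → clear.
RM61: starts Jul 15 22:45 before RM65 ends Jul 16 07:45, and ends Jul 16 11:00 after RM65 starts Jul 16 05:15 → overlap.
RM64: starts Jul 16 06:00 before RM65 ends Jul 16 07:45, and ends Jul 16 20:00 after RM65 starts Jul 16 05:15 → overlap.
RM62: starts Jul 16 06:45 before RM65 ends Jul 16 07:45, and ends Jul 16 20:00 after RM65 starts Jul 16 05:15 → overlap.
RM65 overlaps RM61, RM62, RM63, RM64.

No — it overlaps RM61, RM62, RM63, RM64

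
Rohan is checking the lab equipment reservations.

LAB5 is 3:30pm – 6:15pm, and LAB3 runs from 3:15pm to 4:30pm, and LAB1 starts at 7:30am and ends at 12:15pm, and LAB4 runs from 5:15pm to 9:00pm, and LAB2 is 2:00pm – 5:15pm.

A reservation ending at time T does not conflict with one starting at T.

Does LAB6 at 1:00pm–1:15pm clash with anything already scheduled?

No — it doesn't clash with anything

LAB1: ends 12:15pm at or before LAB6 starts 1:00pm → clear.
LAB2: starts 2:00pm at or after LAB6 ends 1:15pm → clear.
LAB3: starts 3:15pm at or after LAB6 ends 1:15pm → clear.
LAB5: starts 3:30pm at or after LAB6 ends 1:15pm → clear.
LAB4: starts 5:15pm at or after LAB6 ends 1:15pm → clear.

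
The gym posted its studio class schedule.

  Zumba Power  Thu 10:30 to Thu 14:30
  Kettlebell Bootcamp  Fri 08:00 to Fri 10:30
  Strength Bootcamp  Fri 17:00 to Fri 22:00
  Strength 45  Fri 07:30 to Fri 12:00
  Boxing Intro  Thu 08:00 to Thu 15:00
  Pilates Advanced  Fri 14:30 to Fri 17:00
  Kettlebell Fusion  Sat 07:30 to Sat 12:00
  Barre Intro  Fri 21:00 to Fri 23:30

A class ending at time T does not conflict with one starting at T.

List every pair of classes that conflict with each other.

Check each pair: they overlap iff neither finishes before the other starts.
Sorted by start: Boxing Intro, Zumba Power, Strength 45, Kettlebell Bootcamp, Pilates Advanced, Strength Bootcamp, Barre Intro, Kettlebell Fusion.
Zumba Power starts before Boxing Intro ends → Boxing Intro and Zumba Power overlap.
Strength 45 starts after Boxing Intro ends — done with Boxing Intro.
Strength 45 starts after Zumba Power ends — done with Zumba Power.
Kettlebell Bootcamp starts before Strength 45 ends → Strength 45 and Kettlebell Bootcamp overlap.
Pilates Advanced starts after Strength 45 ends — done with Strength 45.
Pilates Advanced starts after Kettlebell Bootcamp ends — done with Kettlebell Bootcamp.
Strength Bootcamp starts exactly when Pilates Advanced ends (back-to-back, no overlap) — done with Pilates Advanced.
Barre Intro starts before Strength Bootcamp ends → Strength Bootcamp and Barre Intro overlap.
Kettlebell Fusion starts after Strength Bootcamp ends.
Kettlebell Fusion starts after Barre Intro ends.

Barre Intro & Strength Bootcamp, Boxing Intro & Zumba Power, Kettlebell Bootcamp & Strength 45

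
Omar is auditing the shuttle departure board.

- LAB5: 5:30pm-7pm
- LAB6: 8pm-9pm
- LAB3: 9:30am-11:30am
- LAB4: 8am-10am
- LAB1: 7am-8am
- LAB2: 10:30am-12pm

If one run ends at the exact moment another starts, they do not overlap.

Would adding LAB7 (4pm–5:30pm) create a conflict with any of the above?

No — it doesn't clash with anything

LAB1: ends 8am at or before LAB7 starts 4pm → clear.
LAB4: ends 10am at or before LAB7 starts 4pm → clear.
LAB3: ends 11:30am at or before LAB7 starts 4pm → clear.
LAB2: ends 12pm at or before LAB7 starts 4pm → clear.
LAB5: starts 5:30pm at or after LAB7 ends 5:30pm → clear.
LAB6: starts 8pm at or after LAB7 ends 5:30pm → clear.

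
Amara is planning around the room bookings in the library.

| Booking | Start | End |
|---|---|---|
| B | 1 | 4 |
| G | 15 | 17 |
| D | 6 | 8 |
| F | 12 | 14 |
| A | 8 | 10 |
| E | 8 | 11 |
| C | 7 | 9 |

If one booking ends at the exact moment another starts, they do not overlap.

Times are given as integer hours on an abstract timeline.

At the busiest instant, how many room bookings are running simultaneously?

Sweep the timeline, counting +1 at each start and −1 at each end (ends before starts at a tie):
1 start B → 1
4 end B → 0
6 start D → 1
7 start C → 2
8 end D → 1
8 start A → 2
8 start E → 3
9 end C → 2
10 end A → 1
11 end E → 0
12 start F → 1
14 end F → 0
15 start G → 1
17 end G → 0
Peak is 3, at 8 (A, C, E).

3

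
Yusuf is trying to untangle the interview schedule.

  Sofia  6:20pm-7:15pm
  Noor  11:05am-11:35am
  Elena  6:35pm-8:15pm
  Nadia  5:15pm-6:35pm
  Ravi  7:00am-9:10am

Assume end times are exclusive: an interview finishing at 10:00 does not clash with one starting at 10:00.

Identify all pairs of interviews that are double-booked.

Two intervals overlap when each starts before the other ends.
Sorted by start: Ravi, Noor, Nadia, Sofia, Elena.
Noor starts after Ravi ends; Ravi is clear from here.
Nadia starts after Noor ends; Noor is clear from here.
Sofia starts before Nadia ends → Nadia and Sofia overlap.
Elena starts exactly when Nadia ends (back-to-back, no overlap).
Elena starts before Sofia ends → Sofia and Elena overlap.

Elena & Sofia, Nadia & Sofia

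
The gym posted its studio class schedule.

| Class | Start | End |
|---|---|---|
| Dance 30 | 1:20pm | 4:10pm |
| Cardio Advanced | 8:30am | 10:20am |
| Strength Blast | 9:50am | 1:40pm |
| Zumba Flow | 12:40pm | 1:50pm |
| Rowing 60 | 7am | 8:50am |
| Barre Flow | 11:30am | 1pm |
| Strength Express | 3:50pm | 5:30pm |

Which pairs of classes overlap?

Check each pair: they overlap iff neither finishes before the other starts.
Sorted by start: Rowing 60, Cardio Advanced, Strength Blast, Barre Flow, Zumba Flow, Dance 30, Strength Express.
Cardio Advanced starts before Rowing 60 ends → Rowing 60 and Cardio Advanced overlap.
Strength Blast starts after Rowing 60 ends, so Rowing 60 has no further overlaps.
Strength Blast starts before Cardio Advanced ends → Cardio Advanced and Strength Blast overlap.
Barre Flow starts after Cardio Advanced ends, so Cardio Advanced has no further overlaps.
Barre Flow starts before Strength Blast ends → Strength Blast and Barre Flow overlap.
Zumba Flow starts before Strength Blast ends → Strength Blast and Zumba Flow overlap.
Dance 30 starts before Strength Blast ends → Strength Blast and Dance 30 overlap.
Strength Express starts after Strength Blast ends.
Zumba Flow starts before Barre Flow ends → Barre Flow and Zumba Flow overlap.
Dance 30 starts after Barre Flow ends, so Barre Flow has no further overlaps.
Dance 30 starts before Zumba Flow ends → Zumba Flow and Dance 30 overlap.
Strength Express starts after Zumba Flow ends.
Strength Express starts before Dance 30 ends → Dance 30 and Strength Express overlap.

Barre Flow & Strength Blast, Barre Flow & Zumba Flow, Cardio Advanced & Rowing 60, Cardio Advanced & Strength Blast, Dance 30 & Strength Blast, Dance 30 & Strength Express, Dance 30 & Zumba Flow, Strength Blast & Zumba Flow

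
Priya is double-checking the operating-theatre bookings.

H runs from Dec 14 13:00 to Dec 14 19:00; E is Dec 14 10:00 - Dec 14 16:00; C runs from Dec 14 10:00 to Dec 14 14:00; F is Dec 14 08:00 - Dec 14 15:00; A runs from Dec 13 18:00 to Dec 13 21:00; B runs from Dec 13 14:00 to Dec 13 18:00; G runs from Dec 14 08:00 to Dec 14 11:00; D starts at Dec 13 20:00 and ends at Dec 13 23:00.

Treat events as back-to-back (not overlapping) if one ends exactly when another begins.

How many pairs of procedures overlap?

Check each pair: they overlap iff neither finishes before the other starts.
Sorted by start: B, A, D, F, G, C, E, H.
A starts exactly when B ends (back-to-back, no overlap) — done with B.
D starts before A ends → A and D overlap.
F starts after A ends — done with A.
F starts after D ends — done with D.
G starts before F ends → F and G overlap.
C starts before F ends → F and C overlap.
E starts before F ends → F and E overlap.
H starts before F ends → F and H overlap.
C starts before G ends → G and C overlap.
E starts before G ends → G and E overlap.
H starts after G ends.
E starts before C ends → C and E overlap.
H starts before C ends → C and H overlap.
H starts before E ends → E and H overlap.
Overlapping pairs: A & D, C & E, C & F, C & G, C & H, E & F, E & G, E & H, F & G, F & H — 10 in total.

10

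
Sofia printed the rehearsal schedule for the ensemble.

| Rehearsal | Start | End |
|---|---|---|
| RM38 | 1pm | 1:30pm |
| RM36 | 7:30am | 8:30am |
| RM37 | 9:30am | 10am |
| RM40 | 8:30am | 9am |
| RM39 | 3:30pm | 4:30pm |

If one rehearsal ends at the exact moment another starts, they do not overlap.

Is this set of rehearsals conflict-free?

Yes

Sorted by start: RM36, RM40, RM37, RM38, RM39.
RM40 starts exactly when RM36 ends (back-to-back, no overlap), so nothing later overlaps RM36 either.
RM37 starts after RM40 ends, so nothing later overlaps RM40 either.
RM38 starts after RM37 ends, so nothing later overlaps RM37 either.
RM39 starts after RM38 ends.
Every pair is clear; the schedule has no overlaps.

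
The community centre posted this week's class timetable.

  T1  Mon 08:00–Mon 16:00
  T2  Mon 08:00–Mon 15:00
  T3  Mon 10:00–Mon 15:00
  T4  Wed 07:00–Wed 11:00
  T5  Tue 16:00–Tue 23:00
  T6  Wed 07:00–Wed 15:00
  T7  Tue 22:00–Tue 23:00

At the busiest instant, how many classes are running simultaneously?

Sweep the timeline, counting +1 at each start and −1 at each end (ends before starts at a tie):
Mon 08:00 start T1 → 1
Mon 08:00 start T2 → 2
Mon 10:00 start T3 → 3
Mon 15:00 end T2 → 2
Mon 15:00 end T3 → 1
Mon 16:00 end T1 → 0
Tue 16:00 start T5 → 1
Tue 22:00 start T7 → 2
Tue 23:00 end T5 → 1
Tue 23:00 end T7 → 0
Wed 07:00 start T4 → 1
Wed 07:00 start T6 → 2
Wed 11:00 end T4 → 1
Wed 15:00 end T6 → 0
Peak is 3, at Mon 10:00 (T1, T2, T3).

3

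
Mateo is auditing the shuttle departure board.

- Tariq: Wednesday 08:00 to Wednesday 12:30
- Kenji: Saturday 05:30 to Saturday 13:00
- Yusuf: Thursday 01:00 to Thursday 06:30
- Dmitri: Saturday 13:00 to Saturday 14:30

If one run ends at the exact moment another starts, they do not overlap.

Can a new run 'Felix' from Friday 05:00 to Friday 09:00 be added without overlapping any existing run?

Yes — the slot is free

Tariq: ends Wednesday 12:30 at or before Felix starts Friday 05:00 → clear.
Yusuf: ends Thursday 06:30 at or before Felix starts Friday 05:00 → clear.
Kenji: starts Saturday 05:30 at or after Felix ends Friday 09:00 → clear.
Dmitri: starts Saturday 13:00 at or after Felix ends Friday 09:00 → clear.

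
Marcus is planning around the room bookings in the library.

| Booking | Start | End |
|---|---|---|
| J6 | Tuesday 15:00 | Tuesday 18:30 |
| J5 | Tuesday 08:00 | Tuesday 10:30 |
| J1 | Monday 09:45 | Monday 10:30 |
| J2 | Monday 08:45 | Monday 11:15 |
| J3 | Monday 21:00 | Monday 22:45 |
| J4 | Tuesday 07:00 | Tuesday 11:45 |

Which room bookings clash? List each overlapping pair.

J1 & J2, J4 & J5

Two intervals overlap when each starts before the other ends.
Sorted by start: J2, J1, J3, J4, J5, J6.
J1 starts before J2 ends → J2 and J1 overlap.
J3 starts after J2 ends, so J2 has no further overlaps.
J3 starts after J1 ends, so J1 has no further overlaps.
J4 starts after J3 ends, so J3 has no further overlaps.
J5 starts before J4 ends → J4 and J5 overlap.
J6 starts after J4 ends.
J6 starts after J5 ends.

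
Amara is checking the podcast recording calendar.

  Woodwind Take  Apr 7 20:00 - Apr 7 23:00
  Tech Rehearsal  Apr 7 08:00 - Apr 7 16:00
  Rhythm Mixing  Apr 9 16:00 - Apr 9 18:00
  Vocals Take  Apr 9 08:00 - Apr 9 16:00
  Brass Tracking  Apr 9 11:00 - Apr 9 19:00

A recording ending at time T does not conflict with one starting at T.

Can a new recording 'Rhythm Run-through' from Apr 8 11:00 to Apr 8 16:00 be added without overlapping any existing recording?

Yes — the slot is free

Tech Rehearsal: ends Apr 7 16:00 at or before Rhythm Run-through starts Apr 8 11:00 → clear.
Woodwind Take: ends Apr 7 23:00 at or before Rhythm Run-through starts Apr 8 11:00 → clear.
Vocals Take: starts Apr 9 08:00 at or after Rhythm Run-through ends Apr 8 16:00 → clear.
Brass Tracking: starts Apr 9 11:00 at or after Rhythm Run-through ends Apr 8 16:00 → clear.
Rhythm Mixing: starts Apr 9 16:00 at or after Rhythm Run-through ends Apr 8 16:00 → clear.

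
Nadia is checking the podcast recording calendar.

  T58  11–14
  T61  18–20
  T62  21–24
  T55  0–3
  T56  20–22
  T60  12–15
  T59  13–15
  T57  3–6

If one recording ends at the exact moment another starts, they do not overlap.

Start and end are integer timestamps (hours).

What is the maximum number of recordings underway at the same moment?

3

Sweep the timeline, counting +1 at each start and −1 at each end (ends before starts at a tie):
0 start T55 → 1
3 end T55 → 0
3 start T57 → 1
6 end T57 → 0
11 start T58 → 1
12 start T60 → 2
13 start T59 → 3
14 end T58 → 2
15 end T59 → 1
15 end T60 → 0
18 start T61 → 1
20 end T61 → 0
20 start T56 → 1
21 start T62 → 2
22 end T56 → 1
24 end T62 → 0
Peak is 3, at 13 (T58, T59, T60).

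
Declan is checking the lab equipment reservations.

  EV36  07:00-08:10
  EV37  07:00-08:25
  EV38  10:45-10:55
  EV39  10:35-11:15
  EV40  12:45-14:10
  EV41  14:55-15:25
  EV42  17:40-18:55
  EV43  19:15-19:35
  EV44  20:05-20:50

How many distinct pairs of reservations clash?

Check each pair: they overlap iff neither finishes before the other starts.
Sorted by start: EV36, EV37, EV39, EV38, EV40, EV41, EV42, EV43, EV44.
EV37 starts before EV36 ends → EV36 and EV37 overlap.
EV39 starts after EV36 ends — done with EV36.
EV39 starts after EV37 ends — done with EV37.
EV38 starts before EV39 ends → EV39 and EV38 overlap.
EV40 starts after EV39 ends — done with EV39.
EV40 starts after EV38 ends — done with EV38.
EV41 starts after EV40 ends — done with EV40.
EV42 starts after EV41 ends — done with EV41.
EV43 starts after EV42 ends — done with EV42.
EV44 starts after EV43 ends.
Overlapping pairs: EV36 & EV37, EV38 & EV39 — 2 in total.

2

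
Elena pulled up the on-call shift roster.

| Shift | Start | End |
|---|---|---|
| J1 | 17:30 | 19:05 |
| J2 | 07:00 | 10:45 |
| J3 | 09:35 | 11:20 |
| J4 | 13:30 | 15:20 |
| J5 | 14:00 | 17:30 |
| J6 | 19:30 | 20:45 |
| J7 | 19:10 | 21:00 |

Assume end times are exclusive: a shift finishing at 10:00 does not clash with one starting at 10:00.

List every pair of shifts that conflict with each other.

J2 & J3, J4 & J5, J6 & J7

Sorted by start: J2, J3, J4, J5, J1, J7, J6.
J3 starts before J2 ends → J2 and J3 overlap.
J4 starts after J2 ends, so nothing later overlaps J2 either.
J4 starts after J3 ends, so nothing later overlaps J3 either.
J5 starts before J4 ends → J4 and J5 overlap.
J1 starts after J4 ends, so nothing later overlaps J4 either.
J1 starts exactly when J5 ends (back-to-back, no overlap), so nothing later overlaps J5 either.
J7 starts after J1 ends, so nothing later overlaps J1 either.
J6 starts before J7 ends → J7 and J6 overlap.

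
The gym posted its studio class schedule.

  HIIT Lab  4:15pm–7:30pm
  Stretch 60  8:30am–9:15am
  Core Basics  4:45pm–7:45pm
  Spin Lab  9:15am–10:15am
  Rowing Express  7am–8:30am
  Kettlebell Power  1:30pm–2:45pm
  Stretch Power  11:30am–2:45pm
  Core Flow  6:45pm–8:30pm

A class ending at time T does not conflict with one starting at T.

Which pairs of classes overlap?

Sorted by start: Rowing Express, Stretch 60, Spin Lab, Stretch Power, Kettlebell Power, HIIT Lab, Core Basics, Core Flow.
Stretch 60 starts exactly when Rowing Express ends (back-to-back, no overlap); Rowing Express is clear from here.
Spin Lab starts exactly when Stretch 60 ends (back-to-back, no overlap); Stretch 60 is clear from here.
Stretch Power starts after Spin Lab ends; Spin Lab is clear from here.
Kettlebell Power starts before Stretch Power ends → Stretch Power and Kettlebell Power overlap.
HIIT Lab starts after Stretch Power ends; Stretch Power is clear from here.
HIIT Lab starts after Kettlebell Power ends; Kettlebell Power is clear from here.
Core Basics starts before HIIT Lab ends → HIIT Lab and Core Basics overlap.
Core Flow starts before HIIT Lab ends → HIIT Lab and Core Flow overlap.
Core Flow starts before Core Basics ends → Core Basics and Core Flow overlap.

Core Basics & Core Flow, Core Basics & HIIT Lab, Core Flow & HIIT Lab, Kettlebell Power & Stretch Power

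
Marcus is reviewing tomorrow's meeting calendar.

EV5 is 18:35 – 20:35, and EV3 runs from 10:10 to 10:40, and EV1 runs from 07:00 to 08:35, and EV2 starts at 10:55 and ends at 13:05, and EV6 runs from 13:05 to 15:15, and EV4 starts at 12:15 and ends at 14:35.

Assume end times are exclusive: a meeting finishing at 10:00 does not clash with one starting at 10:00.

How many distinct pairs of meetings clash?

2

Check each pair: they overlap iff neither finishes before the other starts.
Sorted by start: EV1, EV3, EV2, EV4, EV6, EV5.
EV3 starts after EV1 ends — done with EV1.
EV2 starts after EV3 ends — done with EV3.
EV4 starts before EV2 ends → EV2 and EV4 overlap.
EV6 starts exactly when EV2 ends (back-to-back, no overlap) — done with EV2.
EV6 starts before EV4 ends → EV4 and EV6 overlap.
EV5 starts after EV4 ends.
EV5 starts after EV6 ends.
Overlapping pairs: EV2 & EV4, EV4 & EV6 — 2 in total.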